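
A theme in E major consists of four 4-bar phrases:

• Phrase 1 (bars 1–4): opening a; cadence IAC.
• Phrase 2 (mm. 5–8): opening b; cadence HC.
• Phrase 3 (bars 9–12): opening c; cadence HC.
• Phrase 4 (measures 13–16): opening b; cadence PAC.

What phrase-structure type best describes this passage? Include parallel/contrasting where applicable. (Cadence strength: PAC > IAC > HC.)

contrasting double period

Four phrases in two halves: the first half (measures 1-8) ends with a half cadence, the second (mm. 9–16) with a perfect authentic cadence — a large antecedent–consequent pair, i.e. a double period.
Phrase 3 begins with different material from phrase 1, making it contrasting.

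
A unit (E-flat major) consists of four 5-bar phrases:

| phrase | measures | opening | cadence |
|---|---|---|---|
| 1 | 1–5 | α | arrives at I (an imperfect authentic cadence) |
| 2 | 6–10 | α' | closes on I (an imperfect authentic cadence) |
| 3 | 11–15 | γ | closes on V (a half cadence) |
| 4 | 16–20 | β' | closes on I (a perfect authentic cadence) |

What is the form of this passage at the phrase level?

contrasting double period

Four phrases in two halves: the first half (mm. 1-10) ends with an imperfect authentic cadence, the second (mm. 11–20) with a perfect authentic cadence — a large antecedent–consequent pair, i.e. a double period.
Phrase 3 begins with different material from phrase 1, making it contrasting.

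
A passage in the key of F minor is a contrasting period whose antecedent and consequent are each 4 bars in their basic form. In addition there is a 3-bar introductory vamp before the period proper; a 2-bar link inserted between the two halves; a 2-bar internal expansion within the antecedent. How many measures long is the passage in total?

15 measures

Basic contrasting period: 4 + 4 = 8 bars.
8 (basic form) + 3 (introduction) + 2 (link) + 2 (internal expansion) = 15.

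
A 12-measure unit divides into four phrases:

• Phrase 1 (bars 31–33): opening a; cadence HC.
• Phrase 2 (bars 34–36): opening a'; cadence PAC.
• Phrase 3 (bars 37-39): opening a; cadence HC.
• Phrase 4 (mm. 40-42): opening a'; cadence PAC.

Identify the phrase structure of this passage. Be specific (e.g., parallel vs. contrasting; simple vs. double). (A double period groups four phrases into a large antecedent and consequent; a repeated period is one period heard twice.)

repeated period

The cadence pattern HC–PAC–HC–PAC is weak–strong twice, and phrases 3–4 restate phrases 1–2: a period heard twice, not a double period (which would end weakly at phrase 2).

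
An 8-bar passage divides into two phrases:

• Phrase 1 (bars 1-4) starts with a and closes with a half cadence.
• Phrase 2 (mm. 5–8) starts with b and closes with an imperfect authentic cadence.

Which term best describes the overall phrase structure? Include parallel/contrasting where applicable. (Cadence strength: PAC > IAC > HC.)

contrasting period

Phrase 1 ends with a half cadence (weaker) and phrase 2 with an imperfect authentic cadence (stronger): antecedent + consequent = a period.
The two phrases open with different material (a / b), so the period is contrasting.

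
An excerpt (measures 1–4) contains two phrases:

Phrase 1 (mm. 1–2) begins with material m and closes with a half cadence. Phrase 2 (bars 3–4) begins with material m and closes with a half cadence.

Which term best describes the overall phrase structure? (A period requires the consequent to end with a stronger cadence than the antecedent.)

Both phrases have the same opening (m) and the same cadence (half cadence): the second is a restatement, not a consequent, so this is a repeated phrase rather than a period.

repeated phrase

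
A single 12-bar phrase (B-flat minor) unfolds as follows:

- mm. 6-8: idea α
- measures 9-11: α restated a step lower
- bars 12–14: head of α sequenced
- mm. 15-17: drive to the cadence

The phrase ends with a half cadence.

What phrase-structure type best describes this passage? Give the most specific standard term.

Basic idea (mm. 6–8) + its repetition (bars 9-11) form the presentation; fragmentation and cadence (mm. 12-17) form the continuation — the 12-bar whole is a sentence.

sentence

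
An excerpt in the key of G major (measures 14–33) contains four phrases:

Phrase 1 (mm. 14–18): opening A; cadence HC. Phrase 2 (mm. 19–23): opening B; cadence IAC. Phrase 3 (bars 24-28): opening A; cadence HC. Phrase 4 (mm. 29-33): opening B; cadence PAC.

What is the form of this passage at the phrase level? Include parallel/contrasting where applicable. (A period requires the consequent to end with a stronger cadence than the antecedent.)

Four phrases in two halves: the first half (mm. 14–23) ends with an imperfect authentic cadence, the second (bars 24–33) with a perfect authentic cadence — a large antecedent–consequent pair, i.e. a double period.
Phrase 3 begins with the same material as phrase 1, making it parallel.

parallel double period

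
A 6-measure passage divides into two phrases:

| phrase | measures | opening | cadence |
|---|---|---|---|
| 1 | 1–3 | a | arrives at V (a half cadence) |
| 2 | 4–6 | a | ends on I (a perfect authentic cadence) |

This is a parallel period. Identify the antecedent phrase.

The phrase ending with the weaker cadence (half cadence) is the antecedent; the one ending more conclusively (perfect authentic cadence) is the consequent. The antecedent is phrase 1.

phrase 1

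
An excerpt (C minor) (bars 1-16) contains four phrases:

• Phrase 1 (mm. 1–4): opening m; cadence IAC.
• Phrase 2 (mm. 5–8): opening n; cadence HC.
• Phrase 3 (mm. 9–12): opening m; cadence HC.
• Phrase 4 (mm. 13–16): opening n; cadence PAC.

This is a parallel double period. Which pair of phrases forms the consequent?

In a double period the first pair of phrases (ending half cadence) is the large antecedent and the second pair (ending perfect authentic cadence) is the large consequent; the consequent is phrases 3 and 4.

phrases 3 and 4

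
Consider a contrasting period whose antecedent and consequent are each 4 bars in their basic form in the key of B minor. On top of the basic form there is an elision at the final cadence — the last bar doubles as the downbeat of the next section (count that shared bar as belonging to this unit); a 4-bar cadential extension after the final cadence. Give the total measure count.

Basic contrasting period: 4 + 4 = 8 bars.
8 (basic form) + 4 (cadential extension) = 12.
The elision shares a bar with the next section but does not change this unit's count.

12 measures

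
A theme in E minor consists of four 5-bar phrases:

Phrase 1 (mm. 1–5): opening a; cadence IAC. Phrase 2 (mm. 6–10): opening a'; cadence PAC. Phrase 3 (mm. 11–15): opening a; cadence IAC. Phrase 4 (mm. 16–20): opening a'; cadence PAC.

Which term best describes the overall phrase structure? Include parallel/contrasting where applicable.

repeated period

The cadence pattern IAC–PAC–IAC–PAC is weak–strong twice, and phrases 3–4 restate phrases 1–2: a period heard twice, not a double period (which would end weakly at phrase 2).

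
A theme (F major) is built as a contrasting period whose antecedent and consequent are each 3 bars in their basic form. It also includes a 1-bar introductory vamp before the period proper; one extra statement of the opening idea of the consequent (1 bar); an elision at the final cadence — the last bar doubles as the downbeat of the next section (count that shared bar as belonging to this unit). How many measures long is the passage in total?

Basic contrasting period: 3 + 3 = 6 bars.
6 (basic form) + 1 (introduction) + 1 (extra statement) = 8.
The elision shares a bar with the next section but does not change this unit's count.

8 measures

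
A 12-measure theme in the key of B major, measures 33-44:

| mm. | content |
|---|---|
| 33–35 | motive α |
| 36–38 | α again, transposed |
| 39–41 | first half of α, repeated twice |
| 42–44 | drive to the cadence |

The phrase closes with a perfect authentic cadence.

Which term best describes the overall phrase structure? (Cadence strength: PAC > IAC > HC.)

sentence

Basic idea (bars 33–35) + its repetition (measures 36–38) form the presentation; fragmentation and cadence (mm. 39-44) form the continuation — the 12-bar whole is a sentence.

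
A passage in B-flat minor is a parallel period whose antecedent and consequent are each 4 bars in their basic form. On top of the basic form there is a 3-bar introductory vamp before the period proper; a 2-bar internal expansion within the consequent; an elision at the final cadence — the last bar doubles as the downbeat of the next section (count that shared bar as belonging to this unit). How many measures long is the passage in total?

13 measures

Basic parallel period: 4 + 4 = 8 bars.
8 (basic form) + 3 (introduction) + 2 (internal expansion) = 13.
The elision shares a bar with the next section but does not change this unit's count.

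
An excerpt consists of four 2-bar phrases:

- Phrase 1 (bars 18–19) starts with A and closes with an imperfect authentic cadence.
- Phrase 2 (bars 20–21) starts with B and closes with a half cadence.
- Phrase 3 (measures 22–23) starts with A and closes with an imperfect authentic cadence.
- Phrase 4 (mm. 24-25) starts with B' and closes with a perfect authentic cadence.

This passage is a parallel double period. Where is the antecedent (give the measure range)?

In a double period the four phrases pair into a large antecedent (phrases 1–2, ending half cadence) and a large consequent (phrases 3–4, ending perfect authentic cadence). The antecedent spans bars 18–21.

measures 18–21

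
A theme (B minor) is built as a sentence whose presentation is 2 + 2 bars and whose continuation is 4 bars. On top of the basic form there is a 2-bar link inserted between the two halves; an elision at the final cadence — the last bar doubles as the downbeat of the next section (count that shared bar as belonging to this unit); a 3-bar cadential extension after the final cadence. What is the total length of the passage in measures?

13 measures

Basic sentence: 2 + 2 + 4 = 8 bars.
8 (basic form) + 2 (link) + 3 (cadential extension) = 13.
The elision shares a bar with the next section but does not change this unit's count.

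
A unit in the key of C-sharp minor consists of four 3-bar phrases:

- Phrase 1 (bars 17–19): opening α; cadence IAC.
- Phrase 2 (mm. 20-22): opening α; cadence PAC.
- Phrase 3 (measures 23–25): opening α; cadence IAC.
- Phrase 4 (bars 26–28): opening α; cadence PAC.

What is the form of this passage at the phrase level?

The cadence pattern IAC–PAC–IAC–PAC is weak–strong twice, and phrases 3–4 restate phrases 1–2: a period heard twice, not a double period (which would end weakly at phrase 2).

repeated period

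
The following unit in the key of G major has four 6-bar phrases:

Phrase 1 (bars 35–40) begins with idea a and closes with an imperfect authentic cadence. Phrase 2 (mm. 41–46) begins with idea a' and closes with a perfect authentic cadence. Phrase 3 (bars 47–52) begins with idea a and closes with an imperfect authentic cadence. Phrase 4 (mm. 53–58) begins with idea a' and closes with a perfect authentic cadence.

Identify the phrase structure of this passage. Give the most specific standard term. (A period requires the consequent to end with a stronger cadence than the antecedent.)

The cadence pattern IAC–PAC–IAC–PAC is weak–strong twice, and phrases 3–4 restate phrases 1–2: a period heard twice, not a double period (which would end weakly at phrase 2).

repeated period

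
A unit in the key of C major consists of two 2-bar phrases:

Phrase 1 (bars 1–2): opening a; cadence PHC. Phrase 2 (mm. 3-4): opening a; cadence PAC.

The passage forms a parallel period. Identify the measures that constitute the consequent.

The antecedent is the phrase ending with the weaker cadence (Phrygian half cadence, phrase 1) and the consequent the one ending more conclusively (perfect authentic cadence, phrase 2); the consequent is mm. 3-4.

measures 3–4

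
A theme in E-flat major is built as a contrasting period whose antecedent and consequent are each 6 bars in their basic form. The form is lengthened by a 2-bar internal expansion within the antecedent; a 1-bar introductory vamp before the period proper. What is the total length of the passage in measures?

15 measures

Basic contrasting period: 6 + 6 = 12 bars.
12 (basic form) + 2 (internal expansion) + 1 (introduction) = 15.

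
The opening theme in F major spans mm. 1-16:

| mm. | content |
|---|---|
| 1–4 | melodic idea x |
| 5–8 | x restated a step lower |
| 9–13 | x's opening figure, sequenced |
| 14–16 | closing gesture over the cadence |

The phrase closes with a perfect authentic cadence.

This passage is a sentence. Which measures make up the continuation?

measures 9–16

After the presentation (measures 1-8), the continuation covers the fragmentation through the cadence: measures 9-16.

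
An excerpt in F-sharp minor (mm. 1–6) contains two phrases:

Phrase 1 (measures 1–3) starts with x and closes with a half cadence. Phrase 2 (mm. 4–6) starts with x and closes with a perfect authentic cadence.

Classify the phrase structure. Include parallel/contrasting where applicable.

parallel period

Phrase 1 ends with a half cadence (weaker) and phrase 2 with a perfect authentic cadence (stronger): antecedent + consequent = a period.
The two phrases open with the same material (x / x), so the period is parallel.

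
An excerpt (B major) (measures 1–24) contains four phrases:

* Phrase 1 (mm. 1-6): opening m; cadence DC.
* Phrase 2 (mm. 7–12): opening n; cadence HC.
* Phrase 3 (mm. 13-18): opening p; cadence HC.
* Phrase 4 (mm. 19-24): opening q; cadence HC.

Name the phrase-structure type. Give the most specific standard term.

phrase group

Phrase 4 ends with a half cadence, no stronger than phrase 2's half cadence, so the four phrases do not form a double period; nor do phrases 3–4 duplicate 1–2, so it is not a repeated period. With no phrase reaching a conclusive cadence, the passage is a phrase group.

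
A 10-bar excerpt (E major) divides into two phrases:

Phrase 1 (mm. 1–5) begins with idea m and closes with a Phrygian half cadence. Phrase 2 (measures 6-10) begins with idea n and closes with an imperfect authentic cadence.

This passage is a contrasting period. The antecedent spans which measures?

The antecedent is the phrase ending with the weaker cadence (Phrygian half cadence, phrase 1) and the consequent the one ending more conclusively (imperfect authentic cadence, phrase 2); the antecedent is bars 1–5.

measures 1–5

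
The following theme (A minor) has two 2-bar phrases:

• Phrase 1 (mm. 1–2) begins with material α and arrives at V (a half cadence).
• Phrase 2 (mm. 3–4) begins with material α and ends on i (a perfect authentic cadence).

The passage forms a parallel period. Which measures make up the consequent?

The antecedent is the phrase ending with the weaker cadence (half cadence, phrase 1) and the consequent the one ending more conclusively (perfect authentic cadence, phrase 2); the consequent is mm. 3-4.

measures 3–4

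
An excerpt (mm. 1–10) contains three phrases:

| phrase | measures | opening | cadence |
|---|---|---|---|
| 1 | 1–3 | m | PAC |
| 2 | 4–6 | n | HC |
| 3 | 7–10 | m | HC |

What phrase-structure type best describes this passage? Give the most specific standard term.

phrase group

The final phrase closes with a half cadence, which is not stronger than the preceding half cadence; the 3 phrases lack an overall antecedent–consequent design and so form a phrase group.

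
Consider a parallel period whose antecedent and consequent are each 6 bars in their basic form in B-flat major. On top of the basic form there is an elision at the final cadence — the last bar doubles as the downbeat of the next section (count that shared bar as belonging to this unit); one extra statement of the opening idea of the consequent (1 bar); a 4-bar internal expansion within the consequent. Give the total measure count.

Basic parallel period: 6 + 6 = 12 bars.
12 (basic form) + 1 (extra statement) + 4 (internal expansion) = 17.
The elision shares a bar with the next section but does not change this unit's count.

17 measures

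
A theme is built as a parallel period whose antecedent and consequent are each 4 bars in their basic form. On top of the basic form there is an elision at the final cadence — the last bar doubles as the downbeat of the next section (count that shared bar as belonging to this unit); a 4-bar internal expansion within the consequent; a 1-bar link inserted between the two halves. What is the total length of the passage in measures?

Basic parallel period: 4 + 4 = 8 bars.
8 (basic form) + 4 (internal expansion) + 1 (link) = 13.
The elision shares a bar with the next section but does not change this unit's count.

13 measures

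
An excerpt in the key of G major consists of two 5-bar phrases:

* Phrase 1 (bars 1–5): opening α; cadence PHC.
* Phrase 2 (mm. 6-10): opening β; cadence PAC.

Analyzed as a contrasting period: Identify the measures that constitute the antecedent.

measures 1–5

The antecedent is the phrase ending with the weaker cadence (Phrygian half cadence, phrase 1) and the consequent the one ending more conclusively (perfect authentic cadence, phrase 2); the antecedent is mm. 1–5.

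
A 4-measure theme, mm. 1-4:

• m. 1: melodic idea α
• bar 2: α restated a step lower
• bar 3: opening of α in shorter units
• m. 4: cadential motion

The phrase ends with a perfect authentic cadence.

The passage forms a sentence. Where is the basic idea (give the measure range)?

measures 1–1

The presentation of a sentence is the basic idea (m. 1) plus its repetition (bar 2); the basic idea is therefore bar 1.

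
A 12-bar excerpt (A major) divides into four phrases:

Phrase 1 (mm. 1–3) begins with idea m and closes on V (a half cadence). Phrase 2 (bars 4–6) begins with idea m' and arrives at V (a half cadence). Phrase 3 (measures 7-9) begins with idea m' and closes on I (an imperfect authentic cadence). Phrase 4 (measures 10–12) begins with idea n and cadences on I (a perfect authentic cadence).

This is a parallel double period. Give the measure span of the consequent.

In a double period the first pair of phrases (ending half cadence) is the large antecedent and the second pair (ending perfect authentic cadence) is the large consequent; the consequent is measures 7–12.

measures 7–12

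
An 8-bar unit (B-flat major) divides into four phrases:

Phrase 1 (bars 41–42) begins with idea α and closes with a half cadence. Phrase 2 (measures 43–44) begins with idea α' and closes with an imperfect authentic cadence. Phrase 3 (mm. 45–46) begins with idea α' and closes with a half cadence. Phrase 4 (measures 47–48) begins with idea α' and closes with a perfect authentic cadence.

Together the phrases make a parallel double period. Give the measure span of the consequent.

In a double period the first pair of phrases (ending imperfect authentic cadence) is the large antecedent and the second pair (ending perfect authentic cadence) is the large consequent; the consequent is measures 45–48.

measures 45–48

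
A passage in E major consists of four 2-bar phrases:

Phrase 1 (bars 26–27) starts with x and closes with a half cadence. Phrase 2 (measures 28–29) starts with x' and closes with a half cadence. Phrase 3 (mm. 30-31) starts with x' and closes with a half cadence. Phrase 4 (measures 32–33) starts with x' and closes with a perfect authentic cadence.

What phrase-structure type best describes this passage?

parallel double period

Four phrases in two halves: the first half (mm. 26–29) ends with a half cadence, the second (measures 30-33) with a perfect authentic cadence — a large antecedent–consequent pair, i.e. a double period.
Phrase 3 begins with the same material as phrase 1, making it parallel.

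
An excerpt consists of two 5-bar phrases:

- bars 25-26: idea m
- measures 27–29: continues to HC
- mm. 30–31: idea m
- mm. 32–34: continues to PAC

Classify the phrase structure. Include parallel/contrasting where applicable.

parallel period

Phrase 1 ends with a half cadence (weaker) and phrase 2 with a perfect authentic cadence (stronger): antecedent + consequent = a period.
The two phrases open with the same material (m / m), so the period is parallel.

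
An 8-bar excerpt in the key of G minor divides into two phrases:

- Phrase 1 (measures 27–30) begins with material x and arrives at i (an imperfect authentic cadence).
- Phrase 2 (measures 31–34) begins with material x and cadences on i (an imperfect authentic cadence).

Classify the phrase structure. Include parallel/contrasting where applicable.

Both phrases have the same opening (x) and the same cadence (imperfect authentic cadence): the second is a restatement, not a consequent, so this is a repeated phrase rather than a period.

repeated phrase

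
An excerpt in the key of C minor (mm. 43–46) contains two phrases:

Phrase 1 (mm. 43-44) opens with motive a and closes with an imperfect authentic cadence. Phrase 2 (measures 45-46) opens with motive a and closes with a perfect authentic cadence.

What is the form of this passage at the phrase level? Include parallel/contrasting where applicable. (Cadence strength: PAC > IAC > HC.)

parallel period

Phrase 1 ends with an imperfect authentic cadence (weaker) and phrase 2 with a perfect authentic cadence (stronger): antecedent + consequent = a period.
The two phrases open with the same material (a / a), so the period is parallel.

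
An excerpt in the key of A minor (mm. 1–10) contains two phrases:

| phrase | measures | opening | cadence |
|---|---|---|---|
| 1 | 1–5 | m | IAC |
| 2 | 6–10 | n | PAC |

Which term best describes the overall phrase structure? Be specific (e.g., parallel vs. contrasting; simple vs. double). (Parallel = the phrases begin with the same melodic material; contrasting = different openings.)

Phrase 1 ends with an imperfect authentic cadence (weaker) and phrase 2 with a perfect authentic cadence (stronger): antecedent + consequent = a period.
The two phrases open with different material (m / n), so the period is contrasting.

contrasting period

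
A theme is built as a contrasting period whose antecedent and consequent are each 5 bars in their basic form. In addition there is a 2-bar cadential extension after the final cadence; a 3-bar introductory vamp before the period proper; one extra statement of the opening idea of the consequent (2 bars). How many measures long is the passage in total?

17 measures

Basic contrasting period: 5 + 5 = 10 bars.
10 (basic form) + 2 (cadential extension) + 3 (introduction) + 2 (extra statement) = 17.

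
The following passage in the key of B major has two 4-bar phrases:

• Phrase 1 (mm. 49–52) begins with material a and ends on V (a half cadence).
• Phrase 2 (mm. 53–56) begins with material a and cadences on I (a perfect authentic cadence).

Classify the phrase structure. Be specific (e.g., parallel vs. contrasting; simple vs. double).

parallel period

Phrase 1 ends with a half cadence (weaker) and phrase 2 with a perfect authentic cadence (stronger): antecedent + consequent = a period.
The two phrases open with the same material (a / a), so the period is parallel.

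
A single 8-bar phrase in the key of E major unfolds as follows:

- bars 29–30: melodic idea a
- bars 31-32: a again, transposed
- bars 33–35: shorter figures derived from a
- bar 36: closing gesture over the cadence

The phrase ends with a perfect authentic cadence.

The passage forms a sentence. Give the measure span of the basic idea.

The presentation of a sentence is the basic idea (bars 29-30) plus its repetition (measures 31–32); the basic idea is therefore mm. 29–30.

measures 29–30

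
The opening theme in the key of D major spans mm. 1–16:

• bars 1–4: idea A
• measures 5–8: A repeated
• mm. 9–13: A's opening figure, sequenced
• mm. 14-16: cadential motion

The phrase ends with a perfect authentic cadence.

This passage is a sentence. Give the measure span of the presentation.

The presentation of a sentence is the basic idea (mm. 1–4) plus its repetition (measures 5-8); the presentation is therefore mm. 1-8.

measures 1–8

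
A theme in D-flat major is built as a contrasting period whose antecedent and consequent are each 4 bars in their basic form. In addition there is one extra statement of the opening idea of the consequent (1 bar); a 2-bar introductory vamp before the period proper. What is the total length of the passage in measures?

Basic contrasting period: 4 + 4 = 8 bars.
8 (basic form) + 1 (extra statement) + 2 (introduction) = 11.

11 measures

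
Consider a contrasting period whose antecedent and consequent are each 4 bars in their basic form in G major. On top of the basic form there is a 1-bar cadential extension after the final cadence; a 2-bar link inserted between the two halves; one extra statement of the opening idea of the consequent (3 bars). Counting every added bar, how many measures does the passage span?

14 measures

Basic contrasting period: 4 + 4 = 8 bars.
8 (basic form) + 1 (cadential extension) + 2 (link) + 3 (extra statement) = 14.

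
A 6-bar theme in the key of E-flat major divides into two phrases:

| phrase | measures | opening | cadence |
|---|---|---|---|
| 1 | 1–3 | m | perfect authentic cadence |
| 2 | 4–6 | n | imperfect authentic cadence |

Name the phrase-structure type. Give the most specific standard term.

phrase group

The second phrase closes with an imperfect authentic cadence, which is not stronger than the first phrase's perfect authentic cadence; without a weak→strong cadential pair there is no antecedent–consequent relationship, so this is a phrase group rather than a period.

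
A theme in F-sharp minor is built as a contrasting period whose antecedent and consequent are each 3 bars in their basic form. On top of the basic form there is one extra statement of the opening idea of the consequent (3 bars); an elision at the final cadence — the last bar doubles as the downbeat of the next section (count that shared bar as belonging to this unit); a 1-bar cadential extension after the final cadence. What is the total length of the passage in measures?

10 measures

Basic contrasting period: 3 + 3 = 6 bars.
6 (basic form) + 3 (extra statement) + 1 (cadential extension) = 10.
The elision shares a bar with the next section but does not change this unit's count.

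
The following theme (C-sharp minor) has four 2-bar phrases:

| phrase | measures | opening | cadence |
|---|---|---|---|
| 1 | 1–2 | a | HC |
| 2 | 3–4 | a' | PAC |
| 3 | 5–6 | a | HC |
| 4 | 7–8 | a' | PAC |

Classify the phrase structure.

repeated period

The cadence pattern HC–PAC–HC–PAC is weak–strong twice, and phrases 3–4 restate phrases 1–2: a period heard twice, not a double period (which would end weakly at phrase 2).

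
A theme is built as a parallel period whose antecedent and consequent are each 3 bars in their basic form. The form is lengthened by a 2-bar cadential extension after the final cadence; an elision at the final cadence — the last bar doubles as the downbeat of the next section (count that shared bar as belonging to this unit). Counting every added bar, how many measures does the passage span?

Basic parallel period: 3 + 3 = 6 bars.
6 (basic form) + 2 (cadential extension) = 8.
The elision shares a bar with the next section but does not change this unit's count.

8 measures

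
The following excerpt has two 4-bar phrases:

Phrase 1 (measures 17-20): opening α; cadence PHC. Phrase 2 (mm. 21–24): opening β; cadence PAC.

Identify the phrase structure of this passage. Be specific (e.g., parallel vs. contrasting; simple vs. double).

contrasting period

Phrase 1 ends with a Phrygian half cadence (weaker) and phrase 2 with a perfect authentic cadence (stronger): antecedent + consequent = a period.
The two phrases open with different material (α / β), so the period is contrasting.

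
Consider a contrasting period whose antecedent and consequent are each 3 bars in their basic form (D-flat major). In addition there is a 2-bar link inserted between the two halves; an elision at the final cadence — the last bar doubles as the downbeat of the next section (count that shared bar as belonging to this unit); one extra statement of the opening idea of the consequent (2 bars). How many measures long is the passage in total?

10 measures

Basic contrasting period: 3 + 3 = 6 bars.
6 (basic form) + 2 (link) + 2 (extra statement) = 10.
The elision shares a bar with the next section but does not change this unit's count.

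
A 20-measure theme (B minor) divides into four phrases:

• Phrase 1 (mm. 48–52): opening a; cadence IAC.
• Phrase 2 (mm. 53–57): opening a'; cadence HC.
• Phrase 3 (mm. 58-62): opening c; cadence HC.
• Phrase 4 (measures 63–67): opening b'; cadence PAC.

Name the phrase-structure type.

contrasting double period

Four phrases in two halves: the first half (bars 48–57) ends with a half cadence, the second (mm. 58-67) with a perfect authentic cadence — a large antecedent–consequent pair, i.e. a double period.
Phrase 3 begins with different material from phrase 1, making it contrasting.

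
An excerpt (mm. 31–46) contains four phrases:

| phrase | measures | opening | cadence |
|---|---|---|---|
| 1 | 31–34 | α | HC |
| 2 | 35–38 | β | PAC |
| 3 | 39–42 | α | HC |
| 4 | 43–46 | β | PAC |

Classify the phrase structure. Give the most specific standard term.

repeated period

The cadence pattern HC–PAC–HC–PAC is weak–strong twice, and phrases 3–4 restate phrases 1–2: a period heard twice, not a double period (which would end weakly at phrase 2).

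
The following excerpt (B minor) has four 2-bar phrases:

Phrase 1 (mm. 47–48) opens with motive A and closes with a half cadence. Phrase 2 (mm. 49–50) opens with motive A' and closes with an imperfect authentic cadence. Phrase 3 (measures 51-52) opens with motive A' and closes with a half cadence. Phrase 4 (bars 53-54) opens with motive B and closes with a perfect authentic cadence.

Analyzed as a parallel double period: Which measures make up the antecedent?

In a double period the four phrases pair into a large antecedent (phrases 1–2, ending imperfect authentic cadence) and a large consequent (phrases 3–4, ending perfect authentic cadence). The antecedent spans mm. 47–50.

measures 47–50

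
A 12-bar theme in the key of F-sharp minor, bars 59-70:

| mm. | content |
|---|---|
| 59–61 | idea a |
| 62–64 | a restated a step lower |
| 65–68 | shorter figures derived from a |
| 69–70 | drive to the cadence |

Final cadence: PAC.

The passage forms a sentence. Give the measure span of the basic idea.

The presentation of a sentence is the basic idea (mm. 59-61) plus its repetition (mm. 62–64); the basic idea is therefore mm. 59–61.

measures 59–61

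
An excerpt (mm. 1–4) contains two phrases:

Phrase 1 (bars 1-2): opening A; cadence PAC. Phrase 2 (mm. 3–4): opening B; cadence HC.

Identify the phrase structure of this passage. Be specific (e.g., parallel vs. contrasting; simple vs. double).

phrase group

The second phrase closes with a half cadence, which is not stronger than the first phrase's perfect authentic cadence; without a weak→strong cadential pair there is no antecedent–consequent relationship, so this is a phrase group rather than a period.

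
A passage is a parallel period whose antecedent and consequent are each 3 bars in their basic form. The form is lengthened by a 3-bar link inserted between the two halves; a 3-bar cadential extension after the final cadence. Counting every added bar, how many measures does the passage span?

12 measures

Basic parallel period: 3 + 3 = 6 bars.
6 (basic form) + 3 (link) + 3 (cadential extension) = 12.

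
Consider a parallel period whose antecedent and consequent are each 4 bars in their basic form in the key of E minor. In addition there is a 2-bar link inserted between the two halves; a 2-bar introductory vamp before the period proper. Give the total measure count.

Basic parallel period: 4 + 4 = 8 bars.
8 (basic form) + 2 (link) + 2 (introduction) = 12.

12 measures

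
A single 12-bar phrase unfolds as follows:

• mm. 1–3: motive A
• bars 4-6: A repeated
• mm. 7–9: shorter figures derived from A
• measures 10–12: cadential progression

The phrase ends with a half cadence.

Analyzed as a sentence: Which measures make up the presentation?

measures 1–6

The presentation of a sentence is the basic idea (bars 1-3) plus its repetition (mm. 4-6); the presentation is therefore measures 1–6.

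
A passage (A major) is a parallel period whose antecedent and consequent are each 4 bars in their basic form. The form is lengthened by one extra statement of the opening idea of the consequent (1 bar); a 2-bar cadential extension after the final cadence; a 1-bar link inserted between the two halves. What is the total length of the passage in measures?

12 measures

Basic parallel period: 4 + 4 = 8 bars.
8 (basic form) + 1 (extra statement) + 2 (cadential extension) + 1 (link) = 12.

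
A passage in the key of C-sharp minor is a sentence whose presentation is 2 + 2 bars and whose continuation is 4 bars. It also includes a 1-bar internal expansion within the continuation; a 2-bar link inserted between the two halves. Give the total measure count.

11 measures

Basic sentence: 2 + 2 + 4 = 8 bars.
8 (basic form) + 1 (internal expansion) + 2 (link) = 11.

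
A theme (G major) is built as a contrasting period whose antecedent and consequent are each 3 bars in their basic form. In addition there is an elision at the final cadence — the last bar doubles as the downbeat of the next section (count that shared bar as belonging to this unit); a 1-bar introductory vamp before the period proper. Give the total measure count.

Basic contrasting period: 3 + 3 = 6 bars.
6 (basic form) + 1 (introduction) = 7.
The elision shares a bar with the next section but does not change this unit's count.

7 measures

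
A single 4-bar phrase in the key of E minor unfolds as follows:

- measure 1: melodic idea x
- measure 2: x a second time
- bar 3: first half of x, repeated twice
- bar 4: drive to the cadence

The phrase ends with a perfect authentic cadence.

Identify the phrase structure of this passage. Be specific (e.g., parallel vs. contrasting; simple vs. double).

Basic idea (m. 1) + its repetition (m. 2) form the presentation; fragmentation and cadence (measures 3–4) form the continuation — the 4-bar whole is a sentence.

sentence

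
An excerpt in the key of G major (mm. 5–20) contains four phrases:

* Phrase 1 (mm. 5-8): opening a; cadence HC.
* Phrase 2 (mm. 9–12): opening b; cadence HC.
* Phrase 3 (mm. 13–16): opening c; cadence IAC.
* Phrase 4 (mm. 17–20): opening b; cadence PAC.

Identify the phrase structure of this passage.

contrasting double period

Four phrases in two halves: the first half (measures 5-12) ends with a half cadence, the second (mm. 13–20) with a perfect authentic cadence — a large antecedent–consequent pair, i.e. a double period.
Phrase 3 begins with different material from phrase 1, making it contrasting.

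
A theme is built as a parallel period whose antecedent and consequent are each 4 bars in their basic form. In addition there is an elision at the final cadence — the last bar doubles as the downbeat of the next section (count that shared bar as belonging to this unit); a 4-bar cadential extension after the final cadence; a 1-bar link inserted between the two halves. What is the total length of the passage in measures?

Basic parallel period: 4 + 4 = 8 bars.
8 (basic form) + 4 (cadential extension) + 1 (link) = 13.
The elision shares a bar with the next section but does not change this unit's count.

13 measures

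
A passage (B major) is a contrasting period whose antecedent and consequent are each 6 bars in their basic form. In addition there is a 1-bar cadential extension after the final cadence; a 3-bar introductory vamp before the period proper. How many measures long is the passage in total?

Basic contrasting period: 6 + 6 = 12 bars.
12 (basic form) + 1 (cadential extension) + 3 (introduction) = 16.

16 measures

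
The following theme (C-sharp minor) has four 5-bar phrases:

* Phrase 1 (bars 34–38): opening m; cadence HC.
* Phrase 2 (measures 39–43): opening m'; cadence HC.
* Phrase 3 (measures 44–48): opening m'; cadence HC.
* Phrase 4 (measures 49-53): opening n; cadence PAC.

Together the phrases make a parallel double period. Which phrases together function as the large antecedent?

In a double period the first pair of phrases (ending half cadence) is the large antecedent and the second pair (ending perfect authentic cadence) is the large consequent; the antecedent is phrases 1 and 2.

phrases 1 and 2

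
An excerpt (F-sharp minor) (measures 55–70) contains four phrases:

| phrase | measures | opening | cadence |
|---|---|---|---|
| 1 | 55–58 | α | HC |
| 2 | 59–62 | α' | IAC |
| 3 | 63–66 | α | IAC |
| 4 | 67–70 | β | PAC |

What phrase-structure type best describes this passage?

parallel double period

Four phrases in two halves: the first half (mm. 55-62) ends with an imperfect authentic cadence, the second (mm. 63–70) with a perfect authentic cadence — a large antecedent–consequent pair, i.e. a double period.
Phrase 3 begins with the same material as phrase 1, making it parallel.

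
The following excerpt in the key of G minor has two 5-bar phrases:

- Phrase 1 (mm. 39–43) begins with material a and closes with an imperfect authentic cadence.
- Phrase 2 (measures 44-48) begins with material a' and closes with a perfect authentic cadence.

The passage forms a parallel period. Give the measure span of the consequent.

measures 44–48

The phrase ending with the weaker cadence (imperfect authentic cadence) is the antecedent; the one ending more conclusively (perfect authentic cadence) is the consequent. The consequent is measures 44–48.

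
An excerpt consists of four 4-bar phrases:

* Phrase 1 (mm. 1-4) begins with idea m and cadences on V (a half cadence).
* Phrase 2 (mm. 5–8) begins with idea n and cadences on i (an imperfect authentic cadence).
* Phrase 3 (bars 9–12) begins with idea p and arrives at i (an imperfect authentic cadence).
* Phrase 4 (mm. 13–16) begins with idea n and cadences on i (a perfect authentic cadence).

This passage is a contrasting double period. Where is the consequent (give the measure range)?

measures 9–16

In a double period the four phrases pair into a large antecedent (phrases 1–2, ending imperfect authentic cadence) and a large consequent (phrases 3–4, ending perfect authentic cadence). The consequent spans mm. 9–16.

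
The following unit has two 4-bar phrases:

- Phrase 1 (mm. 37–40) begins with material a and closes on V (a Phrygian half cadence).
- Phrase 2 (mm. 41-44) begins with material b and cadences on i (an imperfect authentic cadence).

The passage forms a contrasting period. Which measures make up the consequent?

The antecedent is the phrase ending with the weaker cadence (Phrygian half cadence, phrase 1) and the consequent the one ending more conclusively (imperfect authentic cadence, phrase 2); the consequent is mm. 41–44.

measures 41–44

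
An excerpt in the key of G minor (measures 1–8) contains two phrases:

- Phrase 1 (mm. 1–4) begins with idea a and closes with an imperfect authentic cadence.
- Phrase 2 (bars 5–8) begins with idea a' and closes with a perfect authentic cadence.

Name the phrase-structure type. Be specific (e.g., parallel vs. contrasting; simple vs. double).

parallel period

Phrase 1 ends with an imperfect authentic cadence (weaker) and phrase 2 with a perfect authentic cadence (stronger): antecedent + consequent = a period.
The two phrases open with the same material (a / a'), so the period is parallel.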